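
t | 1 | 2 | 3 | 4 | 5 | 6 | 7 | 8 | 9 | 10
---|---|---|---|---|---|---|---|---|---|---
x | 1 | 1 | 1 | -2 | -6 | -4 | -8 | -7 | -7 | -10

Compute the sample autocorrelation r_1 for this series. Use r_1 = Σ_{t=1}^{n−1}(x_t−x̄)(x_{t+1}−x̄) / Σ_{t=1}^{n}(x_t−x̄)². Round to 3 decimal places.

0.621

Mean x̄ = (1 + 1 + 1 − 2 − 6 − 4 − 8 − 7 − 7 − 10)/10 = -4.1000
Numerator Σ_{t=1}^{9}(x_t−x̄)(x_{t+1}−x̄) = 94.9900
Denominator Σ(x_t−x̄)² = 152.9000
r_1 = 94.9900 / 152.9000 = 0.621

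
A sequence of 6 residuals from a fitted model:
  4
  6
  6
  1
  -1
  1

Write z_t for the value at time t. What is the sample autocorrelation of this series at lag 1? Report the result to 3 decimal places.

Mean z̄ = (4 + 6 + 6 + 1 − 1 + 1)/6 = 2.8333
Deviations from mean: 1.1667, 3.1667, 3.1667, -1.8333, -3.8333, -1.8333
Σ(z_t−z̄)(z_{t+1}−z̄) = (3.6944) + (10.0278) + (-5.8056) + (7.0278) + (7.0278) = 21.9722
Denominator Σ(z_t−z̄)² = 42.8333
r_1 = 21.9722 / 42.8333 = 0.513

0.513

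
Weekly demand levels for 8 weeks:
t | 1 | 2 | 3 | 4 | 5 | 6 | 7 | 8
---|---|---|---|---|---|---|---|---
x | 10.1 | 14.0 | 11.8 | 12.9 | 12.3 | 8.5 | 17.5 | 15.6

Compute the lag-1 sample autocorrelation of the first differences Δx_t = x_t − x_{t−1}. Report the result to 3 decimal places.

-0.550

First differences Δx: 3.9, -2.2, 1.1, -0.6, -3.8, 9.0, -1.9
Mean of differences = 0.7857
Numerator Σ(Δx_t−Δx̄)(Δx_{t+1}−Δx̄) = -64.0473
Denominator Σ(Δx_t−Δx̄)² = 116.3486
r_1(Δx) = -64.0473 / 116.3486 = -0.550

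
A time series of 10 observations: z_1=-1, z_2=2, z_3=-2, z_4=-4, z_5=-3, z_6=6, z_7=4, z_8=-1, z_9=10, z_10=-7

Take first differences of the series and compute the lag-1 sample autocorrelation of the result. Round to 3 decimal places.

First differences Δz: 3, -4, -2, 1, 9, -2, -5, 11, -17
Mean of differences = -0.6667
Numerator Σ(Δz_t−Δz̄)(Δz_{t+1}−Δz̄) = -242.1111
Denominator Σ(Δz_t−Δz̄)² = 546.0000
r_1(Δz) = -242.1111 / 546.0000 = -0.443

-0.443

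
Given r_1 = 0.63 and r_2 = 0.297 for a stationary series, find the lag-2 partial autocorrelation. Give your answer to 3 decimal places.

-0.166

φ_{22} = (r_2 − r_1²) / (1 − r_1²)
r_1² = (0.63)² = 0.3969
Numerator = 0.297 − 0.3969 = -0.0999; denominator = 1 − 0.3969 = 0.6031
φ_{22} = -0.0999 / 0.6031 = -0.166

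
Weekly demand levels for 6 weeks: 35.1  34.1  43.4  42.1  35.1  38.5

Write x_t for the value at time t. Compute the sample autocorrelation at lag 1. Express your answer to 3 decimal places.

Mean x̄ = (35.1 + 34.1 + 43.4 + 42.1 + 35.1 + 38.5)/6 = 38.0500
Deviations from mean: -2.9500, -3.9500, 5.3500, 4.0500, -2.9500, 0.4500
Σ(x_t−x̄)(x_{t+1}−x̄) = (11.6525) + (-21.1325) + (21.6675) + (-11.9475) + (-1.3275) = -1.0875
Denominator Σ(x_t−x̄)² = 78.2350
r_1 = -1.0875 / 78.2350 = -0.014

-0.014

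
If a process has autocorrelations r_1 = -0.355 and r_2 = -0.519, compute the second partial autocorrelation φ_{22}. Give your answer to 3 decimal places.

φ_{22} = (r_2 − r_1²) / (1 − r_1²)
r_1² = (-0.355)² = 0.126025
Numerator = -0.519 − 0.1260 = -0.6450; denominator = 1 − 0.1260 = 0.8740
φ_{22} = -0.6450 / 0.8740 = -0.738

-0.738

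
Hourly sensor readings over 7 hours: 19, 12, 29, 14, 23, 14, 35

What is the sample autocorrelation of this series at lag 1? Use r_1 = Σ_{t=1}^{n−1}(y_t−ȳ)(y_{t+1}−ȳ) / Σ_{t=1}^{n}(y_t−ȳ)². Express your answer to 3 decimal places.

-0.532

Mean ȳ = (19 + 12 + 29 + 14 + 23 + 14 + 35)/7 = 20.8571
Deviations from mean: -1.8571, -8.8571, 8.1429, -6.8571, 2.1429, -6.8571, 14.1429
Σ(y_t−ȳ)(y_{t+1}−ȳ) = (16.4490) + (-72.1224) + (-55.8367) + (-14.6939) + (-14.6939) + (-96.9796) = -237.8776
Denominator Σ(y_t−ȳ)² = 446.8571
r_1 = -237.8776 / 446.8571 = -0.532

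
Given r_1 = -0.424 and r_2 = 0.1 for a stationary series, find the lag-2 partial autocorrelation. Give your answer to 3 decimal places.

-0.097

φ_{22} = (r_2 − r_1²) / (1 − r_1²)
r_1² = (-0.424)² = 0.179776
Numerator = 0.1 − 0.1798 = -0.0798; denominator = 1 − 0.1798 = 0.8202
φ_{22} = -0.0798 / 0.8202 = -0.097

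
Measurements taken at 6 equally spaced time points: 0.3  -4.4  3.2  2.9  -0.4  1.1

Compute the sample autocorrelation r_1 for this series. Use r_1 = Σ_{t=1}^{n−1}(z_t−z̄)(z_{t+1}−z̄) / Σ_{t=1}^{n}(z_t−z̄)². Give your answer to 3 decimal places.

Mean z̄ = (0.3 − 4.4 + 3.2 + 2.9 − 0.4 + 1.1)/6 = 0.4500
Deviations from mean: -0.1500, -4.8500, 2.7500, 2.4500, -0.8500, 0.6500
Numerator Σ_{t=1}^{5}(z_t−z̄)(z_{t+1}−z̄) = -8.5075
Denominator Σ(z_t−z̄)² = 38.2550
r_1 = -8.5075 / 38.2550 = -0.222

-0.222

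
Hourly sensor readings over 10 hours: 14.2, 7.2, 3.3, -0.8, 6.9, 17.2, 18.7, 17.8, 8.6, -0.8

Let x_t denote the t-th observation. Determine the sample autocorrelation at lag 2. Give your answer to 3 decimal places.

Mean x̄ = (14.2 + 7.2 + 3.3 − 0.8 + 6.9 + 17.2 + 18.7 + 17.8 + 8.6 − 0.8)/10 = 9.2300
Numerator Σ_{t=1}^{8}(x_t−x̄)(x_{t+2}−x̄) = -120.9188
Denominator Σ(x_t−x̄)² = 497.6610
r_2 = -120.9188 / 497.6610 = -0.243

-0.243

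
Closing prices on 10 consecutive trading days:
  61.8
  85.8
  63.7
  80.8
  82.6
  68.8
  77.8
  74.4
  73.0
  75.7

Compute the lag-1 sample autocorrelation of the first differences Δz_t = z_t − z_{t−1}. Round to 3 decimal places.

-0.637

First differences Δz: 24.0, -22.1, 17.1, 1.8, -13.8, 9.0, -3.4, -1.4, 2.7
Mean of differences = 1.5444
Numerator Σ(Δz_t−Δz̄)(Δz_{t+1}−Δz̄) = -1038.8064
Denominator Σ(Δz_t−Δz̄)² = 1630.8422
r_1(Δz) = -1038.8064 / 1630.8422 = -0.637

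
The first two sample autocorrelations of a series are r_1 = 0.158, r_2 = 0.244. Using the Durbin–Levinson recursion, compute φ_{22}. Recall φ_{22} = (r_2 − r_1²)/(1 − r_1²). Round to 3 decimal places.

0.225

φ_{22} = (r_2 − r_1²) / (1 − r_1²)
r_1² = (0.158)² = 0.024964
Numerator = 0.244 − 0.0250 = 0.2190; denominator = 1 − 0.0250 = 0.9750
φ_{22} = 0.2190 / 0.9750 = 0.225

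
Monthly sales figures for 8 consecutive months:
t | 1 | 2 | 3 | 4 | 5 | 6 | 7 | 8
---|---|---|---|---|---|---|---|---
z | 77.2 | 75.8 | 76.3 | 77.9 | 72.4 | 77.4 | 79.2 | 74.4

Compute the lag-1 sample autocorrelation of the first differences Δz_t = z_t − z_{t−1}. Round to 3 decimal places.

-0.407

First differences Δz: -1.4, 0.5, 1.6, -5.5, 5.0, 1.8, -4.8
Mean of differences = -0.4000
Numerator Σ(Δz_t−Δz̄)(Δz_{t+1}−Δz̄) = -34.6400
Denominator Σ(Δz_t−Δz̄)² = 85.1800
r_1(Δz) = -34.6400 / 85.1800 = -0.407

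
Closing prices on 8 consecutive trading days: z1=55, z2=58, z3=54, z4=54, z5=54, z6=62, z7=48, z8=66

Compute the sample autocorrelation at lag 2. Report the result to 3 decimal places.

0.304

Mean z̄ = (55 + 58 + 54 + 54 + 54 + 62 + 48 + 66)/8 = 56.3750
Deviations from mean: -1.3750, 1.6250, -2.3750, -2.3750, -2.3750, 5.6250, -8.3750, 9.6250
Σ(z_t−z̄)(z_{t+2}−z̄) = (3.2656) + (-3.8594) + (5.6406) + (-13.3594) + (19.8906) + (54.1406) = 65.7188
Denominator Σ(z_t−z̄)² = 215.8750
r_2 = 65.7188 / 215.8750 = 0.304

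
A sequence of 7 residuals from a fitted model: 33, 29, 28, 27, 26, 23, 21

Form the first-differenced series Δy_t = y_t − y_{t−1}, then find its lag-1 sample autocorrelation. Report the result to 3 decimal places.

First differences Δy: -4, -1, -1, -1, -3, -2
Mean of differences = -2.0000
Numerator Σ(Δy_t−Δȳ)(Δy_{t+1}−Δȳ) = -1.0000
Denominator Σ(Δy_t−Δȳ)² = 8.0000
r_1(Δy) = -1.0000 / 8.0000 = -0.125

-0.125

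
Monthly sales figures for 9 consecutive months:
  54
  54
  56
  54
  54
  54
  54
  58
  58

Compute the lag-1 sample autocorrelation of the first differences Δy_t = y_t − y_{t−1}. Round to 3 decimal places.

-0.284

First differences Δy: 0, 2, -2, 0, 0, 0, 4, 0
Mean of differences = 0.5000
Numerator Σ(Δy_t−Δȳ)(Δy_{t+1}−Δȳ) = -6.2500
Denominator Σ(Δy_t−Δȳ)² = 22.0000
r_1(Δy) = -6.2500 / 22.0000 = -0.284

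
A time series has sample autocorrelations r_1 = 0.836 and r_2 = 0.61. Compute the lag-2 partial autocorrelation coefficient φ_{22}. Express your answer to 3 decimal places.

φ_{22} = (r_2 − r_1²) / (1 − r_1²)
r_1² = (0.836)² = 0.698896
Numerator = 0.61 − 0.6989 = -0.0889; denominator = 1 − 0.6989 = 0.3011
φ_{22} = -0.0889 / 0.3011 = -0.295

-0.295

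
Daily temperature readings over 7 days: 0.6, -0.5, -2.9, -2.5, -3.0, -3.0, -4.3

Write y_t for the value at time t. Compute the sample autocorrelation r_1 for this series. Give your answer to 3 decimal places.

Mean ȳ = (0.6 − 0.5 − 2.9 − 2.5 − 3.0 − 3.0 − 4.3)/7 = -2.2286
Deviations from mean: 2.8286, 1.7286, -0.6714, -0.2714, -0.7714, -0.7714, -2.0714
Numerator Σ_{t=1}^{6}(y_t−ȳ)(y_{t+1}−ȳ) = 6.3135
Denominator Σ(y_t−ȳ)² = 16.9943
r_1 = 6.3135 / 16.9943 = 0.372

0.372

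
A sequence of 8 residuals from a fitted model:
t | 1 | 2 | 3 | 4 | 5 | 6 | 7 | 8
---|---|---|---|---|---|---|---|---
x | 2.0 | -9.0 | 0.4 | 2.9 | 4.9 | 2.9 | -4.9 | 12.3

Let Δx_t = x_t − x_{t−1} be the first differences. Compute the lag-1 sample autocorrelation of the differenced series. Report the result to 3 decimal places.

-0.364

First differences Δx: -11.0, 9.4, 2.5, 2.0, -2.0, -7.8, 17.2
Mean of differences = 1.4714
Numerator Σ(Δx_t−Δx̄)(Δx_{t+1}−Δx̄) = -205.6580
Denominator Σ(Δx_t−Δx̄)² = 565.1343
r_1(Δx) = -205.6580 / 565.1343 = -0.364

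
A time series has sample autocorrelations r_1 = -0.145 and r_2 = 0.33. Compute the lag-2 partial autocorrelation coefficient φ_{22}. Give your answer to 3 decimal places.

0.316

φ_{22} = (r_2 − r_1²) / (1 − r_1²)
r_1² = (-0.145)² = 0.021025
Numerator = 0.33 − 0.0210 = 0.3090; denominator = 1 − 0.0210 = 0.9790
φ_{22} = 0.3090 / 0.9790 = 0.316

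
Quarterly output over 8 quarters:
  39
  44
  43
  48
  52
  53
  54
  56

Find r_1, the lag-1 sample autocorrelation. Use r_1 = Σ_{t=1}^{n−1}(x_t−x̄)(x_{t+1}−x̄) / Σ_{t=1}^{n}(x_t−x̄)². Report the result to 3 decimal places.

0.577

Mean x̄ = (39 + 44 + 43 + 48 + 52 + 53 + 54 + 56)/8 = 48.6250
Deviations from mean: -9.6250, -4.6250, -5.6250, -0.6250, 3.3750, 4.3750, 5.3750, 7.3750
Σ(x_t−x̄)(x_{t+1}−x̄) = (44.5156) + (26.0156) + (3.5156) + (-2.1094) + (14.7656) + (23.5156) + (39.6406) = 149.8594
Denominator Σ(x_t−x̄)² = 259.8750
r_1 = 149.8594 / 259.8750 = 0.577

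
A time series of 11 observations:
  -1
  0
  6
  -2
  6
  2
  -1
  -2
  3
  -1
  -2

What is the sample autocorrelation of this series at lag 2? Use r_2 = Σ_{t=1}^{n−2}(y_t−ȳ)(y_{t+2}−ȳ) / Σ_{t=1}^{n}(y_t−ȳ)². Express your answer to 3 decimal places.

Mean ȳ = (-1 + 0 + 6 − 2 + 6 + 2 − 1 − 2 + 3 − 1 − 2)/11 = 0.7273
Numerator Σ_{t=1}^{9}(y_t−ȳ)(y_{t+2}−ȳ) = -0.7851
Denominator Σ(y_t−ȳ)² = 94.1818
r_2 = -0.7851 / 94.1818 = -0.008

-0.008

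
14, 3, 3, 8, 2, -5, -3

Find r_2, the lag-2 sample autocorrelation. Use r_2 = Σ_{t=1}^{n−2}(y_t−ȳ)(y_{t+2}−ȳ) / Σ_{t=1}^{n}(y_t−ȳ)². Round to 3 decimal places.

Mean ȳ = (14 + 3 + 3 + 8 + 2 − 5 − 3)/7 = 3.1429
Numerator Σ_{t=1}^{5}(y_t−ȳ)(y_{t+2}−ȳ) = -34.6122
Denominator Σ(y_t−ȳ)² = 246.8571
r_2 = -34.6122 / 246.8571 = -0.140

-0.140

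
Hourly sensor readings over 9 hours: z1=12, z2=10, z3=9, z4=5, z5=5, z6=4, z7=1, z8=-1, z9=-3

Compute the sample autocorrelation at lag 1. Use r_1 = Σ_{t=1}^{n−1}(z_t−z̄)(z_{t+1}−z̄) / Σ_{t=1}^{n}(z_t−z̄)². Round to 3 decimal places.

Mean z̄ = (12 + 10 + 9 + 5 + 5 + 4 + 1 − 1 − 3)/9 = 4.6667
Numerator Σ_{t=1}^{8}(z_t−z̄)(z_{t+1}−z̄) = 130.2222
Denominator Σ(z_t−z̄)² = 206.0000
r_1 = 130.2222 / 206.0000 = 0.632

0.632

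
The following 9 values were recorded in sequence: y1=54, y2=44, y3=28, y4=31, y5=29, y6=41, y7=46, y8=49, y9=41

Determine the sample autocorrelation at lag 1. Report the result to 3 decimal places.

Mean ȳ = (54 + 44 + 28 + 31 + 29 + 41 + 46 + 49 + 41)/9 = 40.3333
Numerator Σ_{t=1}^{8}(y_t−ȳ)(y_{t+1}−ȳ) = 276.8889
Denominator Σ(y_t−ȳ)² = 676.0000
r_1 = 276.8889 / 676.0000 = 0.410

0.410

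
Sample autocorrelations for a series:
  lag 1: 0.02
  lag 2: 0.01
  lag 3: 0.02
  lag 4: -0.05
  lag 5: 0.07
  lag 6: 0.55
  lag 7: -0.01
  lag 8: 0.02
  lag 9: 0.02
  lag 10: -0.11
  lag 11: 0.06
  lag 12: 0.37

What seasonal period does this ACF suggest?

6

The largest autocorrelation is r_6 = 0.55, with a weaker echo at lag 12 (0.37); the remaining lags stay at or below 0.07.
The dominant spike at lag 6 indicates a seasonal period of 6.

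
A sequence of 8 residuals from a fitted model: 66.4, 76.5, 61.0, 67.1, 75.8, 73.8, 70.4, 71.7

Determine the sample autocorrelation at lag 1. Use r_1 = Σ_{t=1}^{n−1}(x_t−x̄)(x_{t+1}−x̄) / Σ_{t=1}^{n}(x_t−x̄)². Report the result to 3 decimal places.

Mean x̄ = (66.4 + 76.5 + 61.0 + 67.1 + 75.8 + 73.8 + 70.4 + 71.7)/8 = 70.3375
Deviations from mean: -3.9375, 6.1625, -9.3375, -3.2375, 5.4625, 3.4625, 0.0625, 1.3625
Σ(x_t−x̄)(x_{t+1}−x̄) = (-24.2648) + (-57.5423) + (30.2302) + (-17.6848) + (18.9139) + (0.2164) + (0.0852) = -50.0464
Denominator Σ(x_t−x̄)² = 194.8388
r_1 = -50.0464 / 194.8388 = -0.257

-0.257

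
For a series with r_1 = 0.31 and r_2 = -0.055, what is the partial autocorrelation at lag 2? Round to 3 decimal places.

φ_{22} = (r_2 − r_1²) / (1 − r_1²)
r_1² = (0.31)² = 0.0961
Numerator = -0.055 − 0.0961 = -0.1511; denominator = 1 − 0.0961 = 0.9039
φ_{22} = -0.1511 / 0.9039 = -0.167

-0.167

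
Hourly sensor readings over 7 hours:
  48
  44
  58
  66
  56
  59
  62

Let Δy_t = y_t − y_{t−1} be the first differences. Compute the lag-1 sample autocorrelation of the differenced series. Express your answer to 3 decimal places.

First differences Δy: -4, 14, 8, -10, 3, 3
Mean of differences = 2.3333
Numerator Σ(Δy_t−Δȳ)(Δy_{t+1}−Δȳ) = -85.4444
Denominator Σ(Δy_t−Δȳ)² = 361.3333
r_1(Δy) = -85.4444 / 361.3333 = -0.236

-0.236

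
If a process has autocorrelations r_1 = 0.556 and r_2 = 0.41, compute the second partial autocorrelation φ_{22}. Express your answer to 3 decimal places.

0.146

φ_{22} = (r_2 − r_1²) / (1 − r_1²)
r_1² = (0.556)² = 0.309136
Numerator = 0.41 − 0.3091 = 0.1009; denominator = 1 − 0.3091 = 0.6909
φ_{22} = 0.1009 / 0.6909 = 0.146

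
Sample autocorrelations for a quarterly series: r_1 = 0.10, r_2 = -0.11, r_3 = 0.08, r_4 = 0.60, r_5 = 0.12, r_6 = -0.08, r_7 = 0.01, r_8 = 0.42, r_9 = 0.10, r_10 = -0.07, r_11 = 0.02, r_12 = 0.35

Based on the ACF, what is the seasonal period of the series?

The largest autocorrelation is r_4 = 0.60, with weaker echoes at lags 8 (0.42) and 12 (0.35); the remaining lags stay at or below 0.12.
The dominant spike at lag 4 indicates a seasonal period of 4.

4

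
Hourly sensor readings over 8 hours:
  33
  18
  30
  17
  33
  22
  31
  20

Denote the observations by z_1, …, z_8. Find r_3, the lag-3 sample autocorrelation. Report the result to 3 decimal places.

-0.670

Mean z̄ = (33 + 18 + 30 + 17 + 33 + 22 + 31 + 20)/8 = 25.5000
Numerator Σ_{t=1}^{5}(z_t−z̄)(z_{t+3}−z̄) = -223.7500
Denominator Σ(z_t−z̄)² = 334.0000
r_3 = -223.7500 / 334.0000 = -0.670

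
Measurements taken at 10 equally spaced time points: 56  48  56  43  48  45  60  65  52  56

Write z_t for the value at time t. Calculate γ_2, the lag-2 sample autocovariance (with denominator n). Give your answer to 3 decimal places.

2.188

Mean z̄ = (56 + 48 + 56 + 43 + 48 + 45 + 60 + 65 + 52 + 56)/10 = 52.9000
Σ_{t=1}^{8}(z_t−z̄)(z_{t+2}−z̄) = 21.8800
γ_2 = 21.8800 / 10 = 2.188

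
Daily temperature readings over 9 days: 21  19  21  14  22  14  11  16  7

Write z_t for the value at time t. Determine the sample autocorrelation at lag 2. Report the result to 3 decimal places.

Mean z̄ = (21 + 19 + 21 + 14 + 22 + 14 + 11 + 16 + 7)/9 = 16.1111
Numerator Σ_{t=1}^{7}(z_t−z̄)(z_{t+2}−z̄) = 67.7531
Denominator Σ(z_t−z̄)² = 208.8889
r_2 = 67.7531 / 208.8889 = 0.324

0.324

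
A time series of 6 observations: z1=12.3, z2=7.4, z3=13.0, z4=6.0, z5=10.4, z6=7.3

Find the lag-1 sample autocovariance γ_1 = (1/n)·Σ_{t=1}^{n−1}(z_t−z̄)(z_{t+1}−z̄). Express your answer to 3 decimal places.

-5.123

Mean z̄ = (12.3 + 7.4 + 13.0 + 6.0 + 10.4 + 7.3)/6 = 9.4000
Σ_{t=1}^{5}(z_t−z̄)(z_{t+1}−z̄) = -30.7400
γ_1 = -30.7400 / 6 = -5.123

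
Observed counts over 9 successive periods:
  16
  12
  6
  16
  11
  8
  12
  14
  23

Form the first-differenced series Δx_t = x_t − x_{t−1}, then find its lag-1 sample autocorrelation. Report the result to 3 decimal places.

-0.212

First differences Δx: -4, -6, 10, -5, -3, 4, 2, 9
Mean of differences = 0.8750
Numerator Σ(Δx_t−Δx̄)(Δx_{t+1}−Δx̄) = -59.5156
Denominator Σ(Δx_t−Δx̄)² = 280.8750
r_1(Δx) = -59.5156 / 280.8750 = -0.212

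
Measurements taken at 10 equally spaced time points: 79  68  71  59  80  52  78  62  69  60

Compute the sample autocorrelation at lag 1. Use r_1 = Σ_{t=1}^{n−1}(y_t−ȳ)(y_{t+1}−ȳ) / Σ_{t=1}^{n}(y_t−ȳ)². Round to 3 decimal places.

-0.693

Mean ȳ = (79 + 68 + 71 + 59 + 80 + 52 + 78 + 62 + 69 + 60)/10 = 67.8000
Numerator Σ_{t=1}^{9}(y_t−ȳ)(y_{t+1}−ȳ) = -562.0400
Denominator Σ(y_t−ȳ)² = 811.6000
r_1 = -562.0400 / 811.6000 = -0.693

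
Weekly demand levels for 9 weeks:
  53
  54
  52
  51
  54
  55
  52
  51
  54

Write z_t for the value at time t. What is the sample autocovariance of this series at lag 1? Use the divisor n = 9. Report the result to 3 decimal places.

Mean z̄ = (53 + 54 + 52 + 51 + 54 + 55 + 52 + 51 + 54)/9 = 52.8889
Σ_{t=1}^{8}(z_t−z̄)(z_{t+1}−z̄) = -1.2346
γ_1 = -1.2346 / 9 = -0.137

-0.137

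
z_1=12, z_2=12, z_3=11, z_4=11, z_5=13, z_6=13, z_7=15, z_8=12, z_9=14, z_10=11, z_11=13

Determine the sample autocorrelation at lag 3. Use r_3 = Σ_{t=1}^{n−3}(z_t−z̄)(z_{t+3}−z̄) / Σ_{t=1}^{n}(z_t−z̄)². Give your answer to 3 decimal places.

Mean z̄ = (12 + 12 + 11 + 11 + 13 + 13 + 15 + 12 + 14 + 11 + 13)/11 = 12.4545
Numerator Σ_{t=1}^{8}(z_t−z̄)(z_{t+3}−z̄) = -7.4380
Denominator Σ(z_t−z̄)² = 16.7273
r_3 = -7.4380 / 16.7273 = -0.445

-0.445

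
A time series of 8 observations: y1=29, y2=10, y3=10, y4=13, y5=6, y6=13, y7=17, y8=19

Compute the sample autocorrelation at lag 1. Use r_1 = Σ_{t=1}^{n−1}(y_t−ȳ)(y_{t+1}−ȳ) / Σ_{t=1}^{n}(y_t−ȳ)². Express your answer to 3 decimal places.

-0.009

Mean ȳ = (29 + 10 + 10 + 13 + 6 + 13 + 17 + 19)/8 = 14.6250
Deviations from mean: 14.3750, -4.6250, -4.6250, -1.6250, -8.6250, -1.6250, 2.3750, 4.3750
Numerator Σ_{t=1}^{7}(y_t−ȳ)(y_{t+1}−ȳ) = -3.0156
Denominator Σ(y_t−ȳ)² = 353.8750
r_1 = -3.0156 / 353.8750 = -0.009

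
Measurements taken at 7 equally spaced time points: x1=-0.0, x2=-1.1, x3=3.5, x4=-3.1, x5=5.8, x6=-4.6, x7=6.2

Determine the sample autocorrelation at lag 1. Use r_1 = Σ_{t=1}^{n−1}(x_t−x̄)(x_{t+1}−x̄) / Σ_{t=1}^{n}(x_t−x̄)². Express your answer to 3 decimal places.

-0.812

Mean x̄ = (-0.0 − 1.1 + 3.5 − 3.1 + 5.8 − 4.6 + 6.2)/7 = 0.9571
Deviations from mean: -0.9571, -2.0571, 2.5429, -4.0571, 4.8429, -5.5571, 5.2429
Σ(x_t−x̄)(x_{t+1}−x̄) = (1.9690) + (-5.2310) + (-10.3167) + (-19.6482) + (-26.9124) + (-29.1353) = -89.2747
Denominator Σ(x_t−x̄)² = 109.8971
r_1 = -89.2747 / 109.8971 = -0.812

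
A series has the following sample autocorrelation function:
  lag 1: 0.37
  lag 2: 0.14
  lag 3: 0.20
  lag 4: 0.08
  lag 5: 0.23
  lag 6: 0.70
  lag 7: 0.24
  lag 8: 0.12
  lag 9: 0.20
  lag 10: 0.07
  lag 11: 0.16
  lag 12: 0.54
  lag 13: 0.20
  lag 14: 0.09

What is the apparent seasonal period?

6

The largest autocorrelation is r_6 = 0.70, with a weaker echo at lag 12 (0.54); the remaining lags stay at or below 0.37. The elevated value at lag 1 (0.37), dropping to 0.14 at lag 2, reflects decaying short-term dependence rather than seasonality.
The dominant spike at lag 6 indicates a seasonal period of 6.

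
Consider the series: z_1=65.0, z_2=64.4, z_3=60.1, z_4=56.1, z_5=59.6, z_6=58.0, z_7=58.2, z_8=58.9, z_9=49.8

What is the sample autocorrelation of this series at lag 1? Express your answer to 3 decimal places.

Mean z̄ = (65.0 + 64.4 + 60.1 + 56.1 + 59.6 + 58.0 + 58.2 + 58.9 + 49.8)/9 = 58.9000
Numerator Σ_{t=1}^{8}(z_t−z̄)(z_{t+1}−z̄) = 34.8300
Denominator Σ(z_t−z̄)² = 161.3400
r_1 = 34.8300 / 161.3400 = 0.216

0.216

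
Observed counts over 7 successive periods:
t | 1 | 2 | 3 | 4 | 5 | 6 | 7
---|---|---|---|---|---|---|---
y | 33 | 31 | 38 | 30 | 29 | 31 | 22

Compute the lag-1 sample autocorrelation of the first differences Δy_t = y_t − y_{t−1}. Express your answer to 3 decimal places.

-0.467

First differences Δy: -2, 7, -8, -1, 2, -9
Mean of differences = -1.8333
Numerator Σ(Δy_t−Δȳ)(Δy_{t+1}−Δȳ) = -85.3611
Denominator Σ(Δy_t−Δȳ)² = 182.8333
r_1(Δy) = -85.3611 / 182.8333 = -0.467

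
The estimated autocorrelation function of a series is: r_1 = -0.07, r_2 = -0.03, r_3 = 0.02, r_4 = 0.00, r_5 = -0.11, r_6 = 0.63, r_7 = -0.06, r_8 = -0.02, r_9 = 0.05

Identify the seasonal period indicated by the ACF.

6

The largest autocorrelation is r_6 = 0.63; the remaining lags stay at or below 0.05.
The dominant spike at lag 6 indicates a seasonal period of 6.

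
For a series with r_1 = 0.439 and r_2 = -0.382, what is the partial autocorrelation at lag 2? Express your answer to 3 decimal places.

φ_{22} = (r_2 − r_1²) / (1 − r_1²)
r_1² = (0.439)² = 0.192721
Numerator = -0.382 − 0.1927 = -0.5747; denominator = 1 − 0.1927 = 0.8073
φ_{22} = -0.5747 / 0.8073 = -0.712

-0.712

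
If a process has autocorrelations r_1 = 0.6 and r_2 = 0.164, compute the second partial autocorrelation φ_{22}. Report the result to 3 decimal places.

-0.306

φ_{22} = (r_2 − r_1²) / (1 − r_1²)
r_1² = (0.6)² = 0.36
Numerator = 0.164 − 0.3600 = -0.1960; denominator = 1 − 0.3600 = 0.6400
φ_{22} = -0.1960 / 0.6400 = -0.306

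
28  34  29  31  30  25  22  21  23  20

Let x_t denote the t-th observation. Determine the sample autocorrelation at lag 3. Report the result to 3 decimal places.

Mean x̄ = (28 + 34 + 29 + 31 + 30 + 25 + 22 + 21 + 23 + 20)/10 = 26.3000
Numerator Σ_{t=1}^{7}(x_t−x̄)(x_{t+3}−x̄) = 24.5300
Denominator Σ(x_t−x̄)² = 204.1000
r_3 = 24.5300 / 204.1000 = 0.120

0.120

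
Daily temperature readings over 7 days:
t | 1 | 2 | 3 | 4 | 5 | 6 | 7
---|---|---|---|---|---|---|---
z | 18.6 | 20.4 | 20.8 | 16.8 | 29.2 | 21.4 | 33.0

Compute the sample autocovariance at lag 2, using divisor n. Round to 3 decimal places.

11.972

Mean z̄ = (18.6 + 20.4 + 20.8 + 16.8 + 29.2 + 21.4 + 33.0)/7 = 22.8857
Σ_{t=1}^{5}(z_t−z̄)(z_{t+2}−z̄) = 83.8024
γ_2 = 83.8024 / 7 = 11.972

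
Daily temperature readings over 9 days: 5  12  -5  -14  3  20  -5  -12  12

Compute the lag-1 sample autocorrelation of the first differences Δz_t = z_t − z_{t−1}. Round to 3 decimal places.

-0.102

First differences Δz: 7, -17, -9, 17, 17, -25, -7, 24
Mean of differences = 0.8750
Numerator Σ(Δz_t−Δz̄)(Δz_{t+1}−Δz̄) = -227.7656
Denominator Σ(Δz_t−Δz̄)² = 2240.8750
r_1(Δz) = -227.7656 / 2240.8750 = -0.102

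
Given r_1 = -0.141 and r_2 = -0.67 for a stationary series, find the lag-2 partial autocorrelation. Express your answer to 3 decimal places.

-0.704

φ_{22} = (r_2 − r_1²) / (1 − r_1²)
r_1² = (-0.141)² = 0.019881
Numerator = -0.67 − 0.0199 = -0.6899; denominator = 1 − 0.0199 = 0.9801
φ_{22} = -0.6899 / 0.9801 = -0.704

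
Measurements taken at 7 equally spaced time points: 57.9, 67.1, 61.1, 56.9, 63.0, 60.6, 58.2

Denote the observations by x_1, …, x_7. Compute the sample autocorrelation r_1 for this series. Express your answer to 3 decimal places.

-0.341

Mean x̄ = (57.9 + 67.1 + 61.1 + 56.9 + 63.0 + 60.6 + 58.2)/7 = 60.6857
Deviations from mean: -2.7857, 6.4143, 0.4143, -3.7857, 2.3143, -0.0857, -2.4857
Σ(x_t−x̄)(x_{t+1}−x̄) = (-17.8684) + (2.6573) + (-1.5684) + (-8.7612) + (-0.1984) + (0.2131) = -25.5259
Denominator Σ(x_t−x̄)² = 74.9486
r_1 = -25.5259 / 74.9486 = -0.341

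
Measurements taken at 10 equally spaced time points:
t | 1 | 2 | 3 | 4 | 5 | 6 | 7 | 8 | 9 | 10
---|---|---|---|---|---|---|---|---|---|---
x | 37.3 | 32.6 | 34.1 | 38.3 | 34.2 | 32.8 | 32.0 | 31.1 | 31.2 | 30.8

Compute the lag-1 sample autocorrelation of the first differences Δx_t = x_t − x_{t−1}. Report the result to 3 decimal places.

-0.209

First differences Δx: -4.7, 1.5, 4.2, -4.1, -1.4, -0.8, -0.9, 0.1, -0.4
Mean of differences = -0.7222
Numerator Σ(Δx_t−Δx̄)(Δx_{t+1}−Δx̄) = -12.0527
Denominator Σ(Δx_t−Δx̄)² = 57.6756
r_1(Δx) = -12.0527 / 57.6756 = -0.209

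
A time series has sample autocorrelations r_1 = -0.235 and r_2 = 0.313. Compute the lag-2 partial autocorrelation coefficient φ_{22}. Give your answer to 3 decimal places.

0.273

φ_{22} = (r_2 − r_1²) / (1 − r_1²)
r_1² = (-0.235)² = 0.055225
Numerator = 0.313 − 0.0552 = 0.2578; denominator = 1 − 0.0552 = 0.9448
φ_{22} = 0.2578 / 0.9448 = 0.273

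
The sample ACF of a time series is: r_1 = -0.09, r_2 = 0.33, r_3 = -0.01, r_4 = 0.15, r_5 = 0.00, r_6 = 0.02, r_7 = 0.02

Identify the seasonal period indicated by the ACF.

The largest autocorrelation is r_2 = 0.33, with a weaker echo at lag 4 (0.15); the remaining lags stay at or below 0.02.
The dominant spike at lag 2 indicates a seasonal period of 2.

2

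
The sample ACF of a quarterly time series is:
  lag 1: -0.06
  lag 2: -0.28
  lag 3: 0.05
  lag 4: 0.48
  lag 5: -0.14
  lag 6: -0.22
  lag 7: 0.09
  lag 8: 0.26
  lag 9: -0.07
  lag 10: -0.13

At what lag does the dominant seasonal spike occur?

4

The largest autocorrelation is r_4 = 0.48, with a weaker echo at lag 8 (0.26); the remaining lags stay at or below 0.09.
The dominant spike at lag 4 indicates a seasonal period of 4.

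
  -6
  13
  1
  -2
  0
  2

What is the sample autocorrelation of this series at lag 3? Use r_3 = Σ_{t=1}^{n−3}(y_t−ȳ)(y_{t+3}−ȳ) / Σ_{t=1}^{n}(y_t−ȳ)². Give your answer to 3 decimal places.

Mean ȳ = (-6 + 13 + 1 − 2 + 0 + 2)/6 = 1.3333
Deviations from mean: -7.3333, 11.6667, -0.3333, -3.3333, -1.3333, 0.6667
Σ(y_t−ȳ)(y_{t+3}−ȳ) = (24.4444) + (-15.5556) + (-0.2222) = 8.6667
Denominator Σ(y_t−ȳ)² = 203.3333
r_3 = 8.6667 / 203.3333 = 0.043

0.043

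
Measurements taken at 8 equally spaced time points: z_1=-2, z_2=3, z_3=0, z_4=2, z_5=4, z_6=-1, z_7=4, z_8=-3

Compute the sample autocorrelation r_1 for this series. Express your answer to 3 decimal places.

-0.553

Mean z̄ = (-2 + 3 + 0 + 2 + 4 − 1 + 4 − 3)/8 = 0.8750
Deviations from mean: -2.8750, 2.1250, -0.8750, 1.1250, 3.1250, -1.8750, 3.1250, -3.8750
Numerator Σ_{t=1}^{7}(z_t−z̄)(z_{t+1}−z̄) = -29.2656
Denominator Σ(z_t−z̄)² = 52.8750
r_1 = -29.2656 / 52.8750 = -0.553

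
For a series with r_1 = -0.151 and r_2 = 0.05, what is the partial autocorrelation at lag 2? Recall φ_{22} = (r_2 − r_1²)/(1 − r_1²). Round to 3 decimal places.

0.028

φ_{22} = (r_2 − r_1²) / (1 − r_1²)
r_1² = (-0.151)² = 0.022801
Numerator = 0.05 − 0.0228 = 0.0272; denominator = 1 − 0.0228 = 0.9772
φ_{22} = 0.0272 / 0.9772 = 0.028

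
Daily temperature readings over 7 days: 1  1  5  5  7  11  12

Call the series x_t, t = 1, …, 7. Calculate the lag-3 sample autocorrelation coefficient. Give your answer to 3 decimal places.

-0.096

Mean x̄ = (1 + 1 + 5 + 5 + 7 + 11 + 12)/7 = 6.0000
Deviations from mean: -5.0000, -5.0000, -1.0000, -1.0000, 1.0000, 5.0000, 6.0000
Numerator Σ_{t=1}^{4}(x_t−x̄)(x_{t+3}−x̄) = -11.0000
Denominator Σ(x_t−x̄)² = 114.0000
r_3 = -11.0000 / 114.0000 = -0.096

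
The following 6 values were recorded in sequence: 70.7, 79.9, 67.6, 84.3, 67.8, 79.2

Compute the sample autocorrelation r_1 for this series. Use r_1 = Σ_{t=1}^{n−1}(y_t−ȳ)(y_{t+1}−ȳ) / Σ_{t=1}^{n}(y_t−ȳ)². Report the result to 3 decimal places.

Mean ȳ = (70.7 + 79.9 + 67.6 + 84.3 + 67.8 + 79.2)/6 = 74.9167
Deviations from mean: -4.2167, 4.9833, -7.3167, 9.3833, -7.1167, 4.2833
Σ(y_t−ȳ)(y_{t+1}−ȳ) = (-21.0131) + (-36.4614) + (-68.6547) + (-66.7781) + (-30.4831) = -223.3903
Denominator Σ(y_t−ȳ)² = 253.1883
r_1 = -223.3903 / 253.1883 = -0.882

-0.882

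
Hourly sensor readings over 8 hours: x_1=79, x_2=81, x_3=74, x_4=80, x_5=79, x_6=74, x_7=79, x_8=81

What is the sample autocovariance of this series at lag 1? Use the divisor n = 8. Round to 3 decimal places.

Mean x̄ = (79 + 81 + 74 + 80 + 79 + 74 + 79 + 81)/8 = 78.3750
Deviations: 0.6250, 2.6250, -4.3750, 1.6250, 0.6250, -4.3750, 0.6250, 2.6250
Σ_{t=1}^{7}(x_t−x̄)(x_{t+1}−x̄) = -19.7656
γ_1 = -19.7656 / 8 = -2.471

-2.471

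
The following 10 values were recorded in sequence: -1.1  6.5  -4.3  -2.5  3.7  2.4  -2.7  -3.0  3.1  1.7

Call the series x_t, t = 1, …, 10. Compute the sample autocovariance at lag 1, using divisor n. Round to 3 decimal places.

Mean x̄ = (-1.1 + 6.5 − 4.3 − 2.5 + 3.7 + 2.4 − 2.7 − 3.0 + 3.1 + 1.7)/10 = 0.3800
Σ_{t=1}^{9}(x_t−x̄)(x_{t+1}−x̄) = -28.4904
γ_1 = -28.4904 / 10 = -2.849

-2.849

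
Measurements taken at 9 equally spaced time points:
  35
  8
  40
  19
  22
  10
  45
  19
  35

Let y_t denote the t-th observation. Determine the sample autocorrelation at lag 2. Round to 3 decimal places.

0.365

Mean ȳ = (35 + 8 + 40 + 19 + 22 + 10 + 45 + 19 + 35)/9 = 25.8889
Numerator Σ_{t=1}^{7}(y_t−ȳ)(y_{t+2}−ȳ) = 515.6420
Denominator Σ(y_t−ȳ)² = 1412.8889
r_2 = 515.6420 / 1412.8889 = 0.365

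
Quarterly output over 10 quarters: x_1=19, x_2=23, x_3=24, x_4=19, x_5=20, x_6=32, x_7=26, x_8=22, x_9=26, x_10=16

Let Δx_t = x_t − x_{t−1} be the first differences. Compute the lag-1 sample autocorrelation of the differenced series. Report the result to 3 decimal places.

-0.274

First differences Δx: 4, 1, -5, 1, 12, -6, -4, 4, -10
Mean of differences = -0.3333
Numerator Σ(Δx_t−Δx̄)(Δx_{t+1}−Δx̄) = -97.1111
Denominator Σ(Δx_t−Δx̄)² = 354.0000
r_1(Δx) = -97.1111 / 354.0000 = -0.274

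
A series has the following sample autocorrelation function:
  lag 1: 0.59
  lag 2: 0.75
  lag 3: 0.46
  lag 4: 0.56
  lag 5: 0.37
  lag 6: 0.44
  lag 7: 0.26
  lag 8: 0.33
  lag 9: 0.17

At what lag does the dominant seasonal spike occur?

The largest autocorrelation is r_2 = 0.75; the remaining lags stay at or below 0.59.
The dominant spike at lag 2 indicates a seasonal period of 2.

2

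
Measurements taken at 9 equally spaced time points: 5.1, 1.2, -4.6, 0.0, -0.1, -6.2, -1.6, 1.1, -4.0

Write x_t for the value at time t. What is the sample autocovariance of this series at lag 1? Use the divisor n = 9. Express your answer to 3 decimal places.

Mean x̄ = (5.1 + 1.2 − 4.6 + 0.0 − 0.1 − 6.2 − 1.6 + 1.1 − 4.0)/9 = -1.0111
Σ_{t=1}^{8}(x_t−x̄)(x_{t+1}−x̄) = -6.3557
γ_1 = -6.3557 / 9 = -0.706

-0.706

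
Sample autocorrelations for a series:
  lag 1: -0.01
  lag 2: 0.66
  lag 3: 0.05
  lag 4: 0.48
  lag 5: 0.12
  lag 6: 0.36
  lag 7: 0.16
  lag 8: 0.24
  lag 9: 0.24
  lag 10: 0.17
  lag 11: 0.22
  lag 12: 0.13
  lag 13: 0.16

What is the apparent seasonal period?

The largest autocorrelation is r_2 = 0.66, with weaker echoes at lags 4 (0.48) and 6 (0.36); the remaining lags stay at or below 0.24.
The dominant spike at lag 2 indicates a seasonal period of 2.

2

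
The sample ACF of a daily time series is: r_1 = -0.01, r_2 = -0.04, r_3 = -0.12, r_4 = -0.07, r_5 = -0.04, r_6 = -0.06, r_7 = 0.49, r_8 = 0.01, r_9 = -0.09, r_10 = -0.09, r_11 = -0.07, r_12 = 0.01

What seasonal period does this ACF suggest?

The largest autocorrelation is r_7 = 0.49; the remaining lags stay at or below 0.01.
The dominant spike at lag 7 indicates a seasonal period of 7.

7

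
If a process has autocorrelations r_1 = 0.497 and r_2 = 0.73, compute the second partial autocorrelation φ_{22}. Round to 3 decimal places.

0.641

φ_{22} = (r_2 − r_1²) / (1 − r_1²)
r_1² = (0.497)² = 0.247009
Numerator = 0.73 − 0.2470 = 0.4830; denominator = 1 − 0.2470 = 0.7530
φ_{22} = 0.4830 / 0.7530 = 0.641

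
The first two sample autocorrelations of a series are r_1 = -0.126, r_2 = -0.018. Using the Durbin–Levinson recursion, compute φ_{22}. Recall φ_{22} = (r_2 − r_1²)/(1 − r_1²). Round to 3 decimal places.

φ_{22} = (r_2 − r_1²) / (1 − r_1²)
r_1² = (-0.126)² = 0.015876
Numerator = -0.018 − 0.0159 = -0.0339; denominator = 1 − 0.0159 = 0.9841
φ_{22} = -0.0339 / 0.9841 = -0.034

-0.034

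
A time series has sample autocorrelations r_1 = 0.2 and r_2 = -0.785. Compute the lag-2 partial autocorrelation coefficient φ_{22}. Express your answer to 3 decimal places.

-0.859

φ_{22} = (r_2 − r_1²) / (1 − r_1²)
r_1² = (0.2)² = 0.04
Numerator = -0.785 − 0.0400 = -0.8250; denominator = 1 − 0.0400 = 0.9600
φ_{22} = -0.8250 / 0.9600 = -0.859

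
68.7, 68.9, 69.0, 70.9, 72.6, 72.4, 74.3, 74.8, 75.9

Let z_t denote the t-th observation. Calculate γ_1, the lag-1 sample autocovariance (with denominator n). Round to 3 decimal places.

Mean z̄ = (68.7 + 68.9 + 69.0 + 70.9 + 72.6 + 72.4 + 74.3 + 74.8 + 75.9)/9 = 71.9444
Σ_{t=1}^{8}(z_t−z̄)(z_{t+1}−z̄) = 40.6258
γ_1 = 40.6258 / 9 = 4.514

4.514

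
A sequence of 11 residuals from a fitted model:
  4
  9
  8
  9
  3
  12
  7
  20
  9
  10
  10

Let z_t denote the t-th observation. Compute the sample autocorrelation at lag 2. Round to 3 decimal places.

Mean z̄ = (4 + 9 + 8 + 9 + 3 + 12 + 7 + 20 + 9 + 10 + 10)/11 = 9.1818
Numerator Σ_{t=1}^{9}(z_t−z̄)(z_{t+2}−z̄) = 66.0248
Denominator Σ(z_t−z̄)² = 197.6364
r_2 = 66.0248 / 197.6364 = 0.334

0.334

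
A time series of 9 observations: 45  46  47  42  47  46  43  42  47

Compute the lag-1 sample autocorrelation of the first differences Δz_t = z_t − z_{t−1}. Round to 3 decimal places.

First differences Δz: 1, 1, -5, 5, -1, -3, -1, 5
Mean of differences = 0.2500
Numerator Σ(Δz_t−Δz̄)(Δz_{t+1}−Δz̄) = -32.0625
Denominator Σ(Δz_t−Δz̄)² = 87.5000
r_1(Δz) = -32.0625 / 87.5000 = -0.366

-0.366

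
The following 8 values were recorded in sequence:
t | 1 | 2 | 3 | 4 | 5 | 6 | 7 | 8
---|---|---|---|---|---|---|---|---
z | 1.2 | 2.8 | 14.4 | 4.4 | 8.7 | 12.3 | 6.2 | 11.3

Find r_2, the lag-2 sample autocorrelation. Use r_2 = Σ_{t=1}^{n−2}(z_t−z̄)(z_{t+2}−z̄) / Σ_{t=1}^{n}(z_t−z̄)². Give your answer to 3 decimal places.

Mean z̄ = (1.2 + 2.8 + 14.4 + 4.4 + 8.7 + 12.3 + 6.2 + 11.3)/8 = 7.6625
Deviations from mean: -6.4625, -4.8625, 6.7375, -3.2625, 1.0375, 4.6375, -1.4625, 3.6375
Σ(z_t−z̄)(z_{t+2}−z̄) = (-43.5411) + (15.8639) + (6.9902) + (-15.1298) + (-1.5173) + (16.8689) = -20.4653
Denominator Σ(z_t−z̄)² = 159.3988
r_2 = -20.4653 / 159.3988 = -0.128

-0.128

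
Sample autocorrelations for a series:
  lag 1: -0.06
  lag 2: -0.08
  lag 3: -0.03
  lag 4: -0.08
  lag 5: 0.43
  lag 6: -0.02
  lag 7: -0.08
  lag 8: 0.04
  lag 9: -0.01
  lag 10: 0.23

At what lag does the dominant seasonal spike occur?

The largest autocorrelation is r_5 = 0.43, with a weaker echo at lag 10 (0.23); the remaining lags stay at or below 0.04.
The dominant spike at lag 5 indicates a seasonal period of 5.

5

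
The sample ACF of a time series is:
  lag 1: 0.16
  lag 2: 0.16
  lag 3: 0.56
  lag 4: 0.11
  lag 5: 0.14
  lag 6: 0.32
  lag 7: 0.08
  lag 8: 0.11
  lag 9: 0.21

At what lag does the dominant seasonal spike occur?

The largest autocorrelation is r_3 = 0.56, with weaker echoes at lags 6 (0.32) and 9 (0.21); the remaining lags stay at or below 0.16.
The dominant spike at lag 3 indicates a seasonal period of 3.

3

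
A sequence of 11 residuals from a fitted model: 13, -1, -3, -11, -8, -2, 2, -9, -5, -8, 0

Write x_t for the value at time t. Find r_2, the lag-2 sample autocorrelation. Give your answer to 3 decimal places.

-0.088

Mean x̄ = (13 − 1 − 3 − 11 − 8 − 2 + 2 − 9 − 5 − 8 + 0)/11 = -2.9091
Numerator Σ_{t=1}^{9}(x_t−x̄)(x_{t+2}−x̄) = -39.6529
Denominator Σ(x_t−x̄)² = 448.9091
r_2 = -39.6529 / 448.9091 = -0.088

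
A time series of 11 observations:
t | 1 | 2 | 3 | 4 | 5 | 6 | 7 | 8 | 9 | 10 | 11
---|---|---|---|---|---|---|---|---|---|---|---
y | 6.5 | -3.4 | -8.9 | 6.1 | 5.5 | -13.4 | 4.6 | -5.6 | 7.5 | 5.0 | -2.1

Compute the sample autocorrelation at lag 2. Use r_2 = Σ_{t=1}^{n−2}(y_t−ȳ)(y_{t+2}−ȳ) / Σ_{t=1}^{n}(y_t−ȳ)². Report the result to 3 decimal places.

-0.227

Mean ȳ = (6.5 − 3.4 − 8.9 + 6.1 + 5.5 − 13.4 + 4.6 − 5.6 + 7.5 + 5.0 − 2.1)/11 = 0.1636
Numerator Σ_{t=1}^{9}(y_t−ȳ)(y_{t+2}−ȳ) = -117.5563
Denominator Σ(y_t−ȳ)² = 517.9255
r_2 = -117.5563 / 517.9255 = -0.227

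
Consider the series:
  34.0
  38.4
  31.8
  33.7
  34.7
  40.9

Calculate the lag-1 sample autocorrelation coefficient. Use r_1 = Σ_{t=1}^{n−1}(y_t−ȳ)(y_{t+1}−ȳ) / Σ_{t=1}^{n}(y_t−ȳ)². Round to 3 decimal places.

Mean ȳ = (34.0 + 38.4 + 31.8 + 33.7 + 34.7 + 40.9)/6 = 35.5833
Deviations from mean: -1.5833, 2.8167, -3.7833, -1.8833, -0.8833, 5.3167
Σ(y_t−ȳ)(y_{t+1}−ȳ) = (-4.4597) + (-10.6564) + (7.1253) + (1.6636) + (-4.6964) = -11.0236
Denominator Σ(y_t−ȳ)² = 57.3483
r_1 = -11.0236 / 57.3483 = -0.192

-0.192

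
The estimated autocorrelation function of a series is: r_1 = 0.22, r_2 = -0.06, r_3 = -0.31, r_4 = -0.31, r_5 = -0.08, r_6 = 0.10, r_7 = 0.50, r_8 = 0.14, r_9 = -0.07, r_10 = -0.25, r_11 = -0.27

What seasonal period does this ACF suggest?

7

The largest autocorrelation is r_7 = 0.50; the remaining lags stay at or below 0.22.
The dominant spike at lag 7 indicates a seasonal period of 7.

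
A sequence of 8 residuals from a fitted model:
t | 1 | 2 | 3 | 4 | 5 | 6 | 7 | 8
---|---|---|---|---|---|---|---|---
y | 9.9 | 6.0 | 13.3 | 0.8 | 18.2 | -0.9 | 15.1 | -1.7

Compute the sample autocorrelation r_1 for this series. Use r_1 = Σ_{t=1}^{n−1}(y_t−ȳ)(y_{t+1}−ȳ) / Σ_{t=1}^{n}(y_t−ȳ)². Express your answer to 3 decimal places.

-0.839

Mean ȳ = (9.9 + 6.0 + 13.3 + 0.8 + 18.2 − 0.9 + 15.1 − 1.7)/8 = 7.5875
Deviations from mean: 2.3125, -1.5875, 5.7125, -6.7875, 10.6125, -8.4875, 7.5125, -9.2875
Σ(y_t−ȳ)(y_{t+1}−ȳ) = (-3.6711) + (-9.0686) + (-38.7736) + (-72.0323) + (-90.0736) + (-63.7623) + (-69.7723) = -347.1539
Denominator Σ(y_t−ȳ)² = 413.9288
r_1 = -347.1539 / 413.9288 = -0.839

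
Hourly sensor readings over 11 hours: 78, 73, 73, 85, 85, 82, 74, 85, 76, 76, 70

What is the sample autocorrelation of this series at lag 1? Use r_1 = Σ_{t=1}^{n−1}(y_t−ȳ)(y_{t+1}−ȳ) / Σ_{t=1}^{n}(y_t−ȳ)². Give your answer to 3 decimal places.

0.098

Mean ȳ = (78 + 73 + 73 + 85 + 85 + 82 + 74 + 85 + 76 + 76 + 70)/11 = 77.9091
Numerator Σ_{t=1}^{10}(y_t−ȳ)(y_{t+1}−ȳ) = 29.6281
Denominator Σ(y_t−ȳ)² = 300.9091
r_1 = 29.6281 / 300.9091 = 0.098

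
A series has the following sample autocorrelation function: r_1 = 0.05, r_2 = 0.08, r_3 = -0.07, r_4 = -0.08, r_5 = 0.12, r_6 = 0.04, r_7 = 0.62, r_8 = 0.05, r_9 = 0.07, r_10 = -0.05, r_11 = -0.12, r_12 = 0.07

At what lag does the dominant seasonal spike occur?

7

The largest autocorrelation is r_7 = 0.62; the remaining lags stay at or below 0.12.
The dominant spike at lag 7 indicates a seasonal period of 7.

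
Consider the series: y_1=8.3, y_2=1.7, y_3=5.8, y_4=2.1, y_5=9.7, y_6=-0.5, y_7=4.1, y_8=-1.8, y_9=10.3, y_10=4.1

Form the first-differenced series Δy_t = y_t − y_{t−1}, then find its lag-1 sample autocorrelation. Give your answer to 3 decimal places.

First differences Δy: -6.6, 4.1, -3.7, 7.6, -10.2, 4.6, -5.9, 12.1, -6.2
Mean of differences = -0.4667
Numerator Σ(Δy_t−Δȳ)(Δy_{t+1}−Δȳ) = -364.5444
Denominator Σ(Δy_t−Δȳ)² = 474.7200
r_1(Δy) = -364.5444 / 474.7200 = -0.768

-0.768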